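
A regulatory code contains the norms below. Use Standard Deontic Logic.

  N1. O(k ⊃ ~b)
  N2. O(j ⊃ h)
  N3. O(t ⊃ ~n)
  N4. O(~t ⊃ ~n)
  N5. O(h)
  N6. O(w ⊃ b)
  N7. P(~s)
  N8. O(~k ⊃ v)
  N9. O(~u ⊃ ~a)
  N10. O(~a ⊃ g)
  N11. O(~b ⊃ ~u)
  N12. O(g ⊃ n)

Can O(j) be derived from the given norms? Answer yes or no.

No

Premise 2 is O(j ⊃ h); even if O(h) held, inferring O(j) would be affirming the consequent — invalid.
No other premise forces O(j). An ideal world satisfying every premise can still have j false, so O(j) is not derivable.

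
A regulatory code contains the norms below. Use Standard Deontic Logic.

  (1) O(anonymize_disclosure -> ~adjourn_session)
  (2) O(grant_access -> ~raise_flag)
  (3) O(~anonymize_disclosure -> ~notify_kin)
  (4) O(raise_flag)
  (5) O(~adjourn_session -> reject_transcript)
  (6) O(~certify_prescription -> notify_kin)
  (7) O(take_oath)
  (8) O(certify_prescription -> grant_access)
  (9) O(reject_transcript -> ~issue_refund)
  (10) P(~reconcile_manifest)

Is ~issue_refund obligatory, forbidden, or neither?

Obligatory

Premise 4 gives O(raise_flag).
The contrapositive of premise 2 (O(grant_access -> ~raise_flag)) is O(raise_flag -> ~grant_access), and O(raise_flag) is already established, so O(~grant_access).
The contrapositive of premise 8 (O(certify_prescription -> grant_access)) is O(~grant_access -> ~certify_prescription), and O(~grant_access) is already established, so O(~certify_prescription).
With premise 6, O(~certify_prescription -> notify_kin), the K-axiom yields O(notify_kin).
Premise 3 is O(~anonymize_disclosure -> ~notify_kin); contrapositively O(notify_kin -> anonymize_disclosure). Since O(notify_kin) holds, K gives O(anonymize_disclosure).
Premise 1 is O(anonymize_disclosure -> ~adjourn_session); since O(anonymize_disclosure), deontic closure gives O(~adjourn_session).
From O(~adjourn_session) and premise 5, O(~adjourn_session -> reject_transcript), we obtain O(reject_transcript).
From O(reject_transcript) and premise 9, O(reject_transcript -> ~issue_refund), we obtain O(~issue_refund).
Premises 7, 10 do not contribute to this derivation.
Hence ~issue_refund is obligatory.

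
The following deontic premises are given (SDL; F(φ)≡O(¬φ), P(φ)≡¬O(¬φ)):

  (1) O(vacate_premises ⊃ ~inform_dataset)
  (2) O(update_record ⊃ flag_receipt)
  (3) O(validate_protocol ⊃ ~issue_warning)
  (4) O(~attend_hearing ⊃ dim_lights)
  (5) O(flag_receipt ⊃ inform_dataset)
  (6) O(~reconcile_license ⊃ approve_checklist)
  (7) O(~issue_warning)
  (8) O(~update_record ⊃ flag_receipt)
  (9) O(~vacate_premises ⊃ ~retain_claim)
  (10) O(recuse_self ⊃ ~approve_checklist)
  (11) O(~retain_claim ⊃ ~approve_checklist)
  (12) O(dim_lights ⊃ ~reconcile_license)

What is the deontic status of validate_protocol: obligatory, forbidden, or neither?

Premise 3 is O(validate_protocol ⊃ ~issue_warning); even if O(~issue_warning) held, inferring O(validate_protocol) would be affirming the consequent — invalid.
No premise or chain of K-axiom applications forces O(validate_protocol), and none forces O(~validate_protocol). So validate_protocol is neither obligatory nor forbidden under these norms.

Neither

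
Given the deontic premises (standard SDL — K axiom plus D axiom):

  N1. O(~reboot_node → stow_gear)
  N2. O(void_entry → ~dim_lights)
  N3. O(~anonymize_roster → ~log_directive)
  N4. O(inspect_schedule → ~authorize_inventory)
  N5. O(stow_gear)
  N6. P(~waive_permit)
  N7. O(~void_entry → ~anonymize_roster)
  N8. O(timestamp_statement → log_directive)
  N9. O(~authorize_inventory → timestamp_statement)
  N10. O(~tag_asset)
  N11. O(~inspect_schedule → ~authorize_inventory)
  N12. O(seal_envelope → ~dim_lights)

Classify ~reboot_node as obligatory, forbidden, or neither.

Premise 1 is O(~reboot_node → stow_gear); even if O(stow_gear) held, inferring O(~reboot_node) would be affirming the consequent — invalid.
No premise or chain of K-axiom applications forces O(~reboot_node), and none forces O(reboot_node). So ~reboot_node is neither obligatory nor forbidden under these norms.

Neither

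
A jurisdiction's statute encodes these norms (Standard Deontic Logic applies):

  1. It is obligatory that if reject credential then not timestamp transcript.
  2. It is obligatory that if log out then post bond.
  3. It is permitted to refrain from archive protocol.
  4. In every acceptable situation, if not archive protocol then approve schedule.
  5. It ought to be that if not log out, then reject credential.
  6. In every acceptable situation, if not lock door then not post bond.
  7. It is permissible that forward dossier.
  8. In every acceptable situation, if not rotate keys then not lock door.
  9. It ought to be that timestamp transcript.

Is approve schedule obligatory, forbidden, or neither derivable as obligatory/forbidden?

Premise 4 is O(¬archive_protocol → approve_schedule), but O(¬archive_protocol) is not derivable from the premises (the permission P(¬archive_protocol) asserts only ¬O(archive_protocol), not O(¬archive_protocol)), so it does not yield O(approve_schedule).
No premise or chain of K-axiom applications forces O(approve_schedule), and none forces O(¬approve_schedule). So approve_schedule is neither obligatory nor forbidden under these norms.

Neither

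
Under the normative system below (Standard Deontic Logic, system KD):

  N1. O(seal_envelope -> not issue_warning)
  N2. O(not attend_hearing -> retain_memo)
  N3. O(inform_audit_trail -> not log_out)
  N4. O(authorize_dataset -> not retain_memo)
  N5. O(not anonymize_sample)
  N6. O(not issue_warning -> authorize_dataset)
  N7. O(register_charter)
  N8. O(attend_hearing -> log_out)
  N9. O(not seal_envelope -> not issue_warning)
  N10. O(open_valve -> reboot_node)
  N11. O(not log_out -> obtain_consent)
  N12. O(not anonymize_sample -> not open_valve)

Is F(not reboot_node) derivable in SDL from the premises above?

Premise 10 is O(open_valve -> reboot_node), but O(open_valve) is not derivable from the premises, so it does not yield O(reboot_node).
No other premise forces O(reboot_node). An ideal world satisfying every premise can still have not reboot_node true, so F(not reboot_node) is not derivable.

No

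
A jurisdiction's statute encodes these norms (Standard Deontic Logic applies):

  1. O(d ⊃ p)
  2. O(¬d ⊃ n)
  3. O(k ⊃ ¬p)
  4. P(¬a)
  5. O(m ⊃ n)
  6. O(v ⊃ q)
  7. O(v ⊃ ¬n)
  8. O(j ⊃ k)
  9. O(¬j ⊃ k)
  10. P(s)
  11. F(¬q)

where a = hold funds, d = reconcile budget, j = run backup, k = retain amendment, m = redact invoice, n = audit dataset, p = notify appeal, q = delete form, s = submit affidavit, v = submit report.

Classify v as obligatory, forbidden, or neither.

Forbidden

Premises 8 and 9 cover both cases: O(j ⊃ k) and O(¬j ⊃ k). Since j ∨ ¬j is a tautology, O(k) follows.
From O(k) and premise 3, O(k ⊃ ¬p), we obtain O(¬p).
The contrapositive of premise 1 (O(d ⊃ p)) is O(¬p ⊃ ¬d), and O(¬p) is already established, so O(¬d).
With premise 2, O(¬d ⊃ n), the K-axiom yields O(n).
The contrapositive of premise 7 (O(v ⊃ ¬n)) is O(n ⊃ ¬v), and O(n) is already established, so O(¬v).
Premises 4, 5, 6, 10, 11 do not contribute to this derivation.
Thus O(¬v), which is F(v): v is forbidden.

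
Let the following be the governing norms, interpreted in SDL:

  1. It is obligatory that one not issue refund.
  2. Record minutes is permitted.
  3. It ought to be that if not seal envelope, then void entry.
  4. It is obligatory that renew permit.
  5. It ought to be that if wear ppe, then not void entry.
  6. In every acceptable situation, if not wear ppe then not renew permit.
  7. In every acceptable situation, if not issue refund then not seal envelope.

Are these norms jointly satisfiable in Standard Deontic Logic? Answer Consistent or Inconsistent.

Premise 4 states O(renew_permit) outright.
Premise 6 is O(¬wear_ppe → ¬renew_permit); contrapositively O(renew_permit → wear_ppe). Since O(renew_permit) holds, K gives O(wear_ppe).
Premise 5 is O(wear_ppe → ¬void_entry); since O(wear_ppe), deontic closure gives O(¬void_entry).
Premise 3 is O(¬seal_envelope → void_entry); contrapositively O(¬void_entry → seal_envelope). Since O(¬void_entry) holds, K gives O(seal_envelope).
Premise 7 is O(¬issue_refund → ¬seal_envelope); contrapositively O(seal_envelope → issue_refund). Since O(seal_envelope) holds, K gives O(issue_refund).
Yet premise 1 states O(¬issue_refund).
We now have both O(issue_refund) and O(¬issue_refund) — issue_refund is simultaneously obligatory and forbidden, violating the D-axiom.

Inconsistent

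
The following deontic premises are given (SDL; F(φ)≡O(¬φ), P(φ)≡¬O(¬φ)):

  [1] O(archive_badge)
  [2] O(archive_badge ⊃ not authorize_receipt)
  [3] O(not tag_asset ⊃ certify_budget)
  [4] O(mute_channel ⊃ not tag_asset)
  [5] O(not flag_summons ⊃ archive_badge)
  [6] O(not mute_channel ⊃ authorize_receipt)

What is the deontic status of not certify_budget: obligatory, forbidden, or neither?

Premise 1 gives O(archive_badge).
Premise 2 is O(archive_badge ⊃ not authorize_receipt); since O(archive_badge), deontic closure gives O(not authorize_receipt).
Premise 6, O(not mute_channel ⊃ authorize_receipt), contraposes to O(not authorize_receipt ⊃ mute_channel); with O(not authorize_receipt) we get O(mute_channel).
From O(mute_channel) and premise 4, O(mute_channel ⊃ not tag_asset), we obtain O(not tag_asset).
From O(not tag_asset) and premise 3, O(not tag_asset ⊃ certify_budget), we obtain O(certify_budget).
Premise 5 does not contribute to this derivation.
Thus O(certify_budget), which is F(not certify_budget): not certify_budget is forbidden.

Forbidden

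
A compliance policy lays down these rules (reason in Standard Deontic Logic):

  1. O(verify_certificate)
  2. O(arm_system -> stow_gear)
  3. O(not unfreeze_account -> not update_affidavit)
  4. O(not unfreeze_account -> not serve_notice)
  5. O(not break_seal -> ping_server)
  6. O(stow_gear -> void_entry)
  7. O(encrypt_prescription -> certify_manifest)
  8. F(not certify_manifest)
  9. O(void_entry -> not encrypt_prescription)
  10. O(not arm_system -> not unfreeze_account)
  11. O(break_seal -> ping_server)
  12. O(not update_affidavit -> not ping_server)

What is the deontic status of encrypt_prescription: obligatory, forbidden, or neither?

By case analysis on break_seal: premise 11 gives O(break_seal -> ping_server) and premise 5 gives O(not break_seal -> ping_server), so O(ping_server) either way.
Premise 12, O(not update_affidavit -> not ping_server), contraposes to O(ping_server -> update_affidavit); with O(ping_server) we get O(update_affidavit).
The contrapositive of premise 3 (O(not unfreeze_account -> not update_affidavit)) is O(update_affidavit -> unfreeze_account), and O(update_affidavit) is already established, so O(unfreeze_account).
Premise 10 is O(not arm_system -> not unfreeze_account); contrapositively O(unfreeze_account -> arm_system). Since O(unfreeze_account) holds, K gives O(arm_system).
Applying K to premise 2 (O(arm_system -> stow_gear)) and O(arm_system) yields O(stow_gear).
From O(stow_gear) and premise 6, O(stow_gear -> void_entry), we obtain O(void_entry).
Applying K to premise 9 (O(void_entry -> not encrypt_prescription)) and O(void_entry) yields O(not encrypt_prescription).
Premises 1, 4, 7, 8 do not contribute to this derivation.
Thus O(not encrypt_prescription), which is F(encrypt_prescription): encrypt_prescription is forbidden.

Forbidden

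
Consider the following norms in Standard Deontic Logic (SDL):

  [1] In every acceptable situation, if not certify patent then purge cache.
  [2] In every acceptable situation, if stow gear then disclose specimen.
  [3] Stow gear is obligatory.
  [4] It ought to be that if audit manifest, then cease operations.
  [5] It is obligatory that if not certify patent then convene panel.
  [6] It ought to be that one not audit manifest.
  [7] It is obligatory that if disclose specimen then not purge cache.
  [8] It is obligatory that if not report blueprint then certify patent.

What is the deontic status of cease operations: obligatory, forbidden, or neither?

Neither

Premise 4 is O(audit_manifest → cease_operations), but O(audit_manifest) is not derivable from the premises, so it does not yield O(cease_operations).
No premise or chain of K-axiom applications forces O(cease_operations), and none forces O(¬cease_operations). So cease_operations is neither obligatory nor forbidden under these norms.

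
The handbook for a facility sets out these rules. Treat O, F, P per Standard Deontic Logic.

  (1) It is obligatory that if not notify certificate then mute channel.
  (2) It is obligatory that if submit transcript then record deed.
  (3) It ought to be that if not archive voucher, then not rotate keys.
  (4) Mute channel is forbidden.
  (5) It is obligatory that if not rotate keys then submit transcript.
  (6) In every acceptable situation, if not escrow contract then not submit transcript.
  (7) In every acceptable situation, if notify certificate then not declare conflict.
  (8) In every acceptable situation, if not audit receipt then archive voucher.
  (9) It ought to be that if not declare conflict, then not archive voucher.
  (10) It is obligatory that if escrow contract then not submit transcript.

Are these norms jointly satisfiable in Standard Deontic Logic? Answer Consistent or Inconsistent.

Premises 6 and 10 cover both cases: O(¬escrow_contract → ¬submit_transcript) and O(escrow_contract → ¬submit_transcript). Since ¬escrow_contract ∨ escrow_contract is a tautology, O(¬submit_transcript) follows.
Premise 5, O(¬rotate_keys → submit_transcript), contraposes to O(¬submit_transcript → rotate_keys); with O(¬submit_transcript) we get O(rotate_keys).
The contrapositive of premise 3 (O(¬archive_voucher → ¬rotate_keys)) is O(rotate_keys → archive_voucher), and O(rotate_keys) is already established, so O(archive_voucher).
The contrapositive of premise 9 (O(¬declare_conflict → ¬archive_voucher)) is O(archive_voucher → declare_conflict), and O(archive_voucher) is already established, so O(declare_conflict).
Premise 7, O(notify_certificate → ¬declare_conflict), contraposes to O(declare_conflict → ¬notify_certificate); with O(declare_conflict) we get O(¬notify_certificate).
Applying K to premise 1 (O(¬notify_certificate → mute_channel)) and O(¬notify_certificate) yields O(mute_channel).
But premise 4, F(mute_channel), means O(¬mute_channel).
We now have both O(mute_channel) and O(¬mute_channel) — mute_channel is simultaneously obligatory and forbidden, violating the D-axiom.

Inconsistent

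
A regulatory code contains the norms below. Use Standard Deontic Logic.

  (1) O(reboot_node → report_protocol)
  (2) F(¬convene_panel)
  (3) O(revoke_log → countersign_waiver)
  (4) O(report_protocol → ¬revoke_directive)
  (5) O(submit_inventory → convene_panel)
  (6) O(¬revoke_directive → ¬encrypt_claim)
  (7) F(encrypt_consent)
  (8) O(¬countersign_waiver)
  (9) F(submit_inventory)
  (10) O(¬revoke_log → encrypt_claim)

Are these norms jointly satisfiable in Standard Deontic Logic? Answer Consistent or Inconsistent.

Consistent

Premise 5 is O(submit_inventory → convene_panel); even if O(convene_panel) held, inferring O(submit_inventory) would be affirming the consequent — invalid.
So O(submit_inventory) is not derivable, and the apparent clash with O(¬submit_inventory) does not arise.
A world satisfying every obligation exists (e.g. convene_panel=true, countersign_waiver=false, encrypt_claim=true, encrypt_consent=false, reboot_node=false, report_protocol=false, revoke_directive=true, revoke_log=false, submit_inventory=false); no atom is both obligatory and forbidden, so the set is consistent.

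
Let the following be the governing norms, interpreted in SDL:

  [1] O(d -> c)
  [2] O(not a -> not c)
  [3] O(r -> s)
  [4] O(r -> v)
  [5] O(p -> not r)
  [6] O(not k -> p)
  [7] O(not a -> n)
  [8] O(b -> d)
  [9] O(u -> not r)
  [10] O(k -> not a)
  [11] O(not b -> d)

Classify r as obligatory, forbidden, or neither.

Forbidden

Premises 11 and 8 are O(not b -> d) and O(b -> d); every ideal world satisfies not b or b, so in either case d holds — hence O(d).
From O(d) and premise 1, O(d -> c), we obtain O(c).
Premise 2 is O(not a -> not c); contrapositively O(c -> a). Since O(c) holds, K gives O(a).
The contrapositive of premise 10 (O(k -> not a)) is O(a -> not k), and O(a) is already established, so O(not k).
With premise 6, O(not k -> p), the K-axiom yields O(p).
Premise 5 is O(p -> not r); since O(p), deontic closure gives O(not r).
Premises 3, 4, 7, 9 do not contribute to this derivation.
Thus O(not r), which is F(r): r is forbidden.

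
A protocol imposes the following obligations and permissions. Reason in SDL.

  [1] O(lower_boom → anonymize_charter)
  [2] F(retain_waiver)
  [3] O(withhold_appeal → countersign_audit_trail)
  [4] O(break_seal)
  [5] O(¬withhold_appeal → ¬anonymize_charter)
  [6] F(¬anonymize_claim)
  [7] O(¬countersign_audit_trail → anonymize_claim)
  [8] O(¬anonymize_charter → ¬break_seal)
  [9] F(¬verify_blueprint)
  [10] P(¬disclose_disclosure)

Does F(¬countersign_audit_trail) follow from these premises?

Premise 4 gives O(break_seal).
The contrapositive of premise 8 (O(¬anonymize_charter → ¬break_seal)) is O(break_seal → anonymize_charter), and O(break_seal) is already established, so O(anonymize_charter).
Premise 5, O(¬withhold_appeal → ¬anonymize_charter), contraposes to O(anonymize_charter → withhold_appeal); with O(anonymize_charter) we get O(withhold_appeal).
Premise 3 is O(withhold_appeal → countersign_audit_trail); since O(withhold_appeal), deontic closure gives O(countersign_audit_trail).
Premises 1, 2, 6, 7, 9, 10 do not contribute to this derivation.
So O(countersign_audit_trail) holds, i.e. F(¬countersign_audit_trail). The claim follows.

Yes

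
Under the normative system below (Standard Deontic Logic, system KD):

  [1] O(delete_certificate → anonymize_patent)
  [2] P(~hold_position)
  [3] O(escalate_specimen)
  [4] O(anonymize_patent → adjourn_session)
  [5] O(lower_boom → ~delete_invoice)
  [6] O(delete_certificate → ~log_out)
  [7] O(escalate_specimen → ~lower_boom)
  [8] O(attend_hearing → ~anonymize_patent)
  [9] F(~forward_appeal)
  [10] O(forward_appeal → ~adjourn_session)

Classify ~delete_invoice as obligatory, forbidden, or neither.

Premise 5 is O(lower_boom → ~delete_invoice), but O(lower_boom) is not derivable from the premises, so it does not yield O(~delete_invoice).
No premise or chain of K-axiom applications forces O(~delete_invoice), and none forces O(delete_invoice). So ~delete_invoice is neither obligatory nor forbidden under these norms.

Neither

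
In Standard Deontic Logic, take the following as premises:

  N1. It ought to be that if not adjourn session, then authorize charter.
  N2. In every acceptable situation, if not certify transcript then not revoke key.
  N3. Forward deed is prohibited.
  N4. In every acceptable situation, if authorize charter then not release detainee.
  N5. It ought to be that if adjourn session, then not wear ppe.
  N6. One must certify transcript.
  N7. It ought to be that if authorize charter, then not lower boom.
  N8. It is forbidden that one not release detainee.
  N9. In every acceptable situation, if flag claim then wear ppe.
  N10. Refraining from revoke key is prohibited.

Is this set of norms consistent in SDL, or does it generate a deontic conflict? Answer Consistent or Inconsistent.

Consistent

Premise 2 is O(¬certify_transcript → ¬revoke_key), but O(¬certify_transcript) is not derivable from the premises, so it does not yield O(¬revoke_key).
So O(¬revoke_key) is not derivable, and the apparent clash with O(revoke_key) does not arise.
A world satisfying every obligation exists (e.g. adjourn_session=true, authorize_charter=false, certify_transcript=true, flag_claim=false, forward_deed=false, lower_boom=false, release_detainee=true, revoke_key=true, wear_ppe=false); no atom is both obligatory and forbidden, so the set is consistent.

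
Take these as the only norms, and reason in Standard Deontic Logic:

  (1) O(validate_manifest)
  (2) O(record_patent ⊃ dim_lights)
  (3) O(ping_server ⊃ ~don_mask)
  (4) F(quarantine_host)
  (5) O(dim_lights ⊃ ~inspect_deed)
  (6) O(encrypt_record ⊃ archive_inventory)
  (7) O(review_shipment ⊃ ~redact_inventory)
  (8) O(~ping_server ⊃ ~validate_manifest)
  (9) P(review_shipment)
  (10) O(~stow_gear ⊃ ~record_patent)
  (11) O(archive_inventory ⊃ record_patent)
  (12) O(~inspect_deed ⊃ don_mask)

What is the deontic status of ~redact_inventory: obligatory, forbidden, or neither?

Premise 7 is O(review_shipment ⊃ ~redact_inventory), but O(review_shipment) is not derivable from the premises (the permission P(review_shipment) asserts only ~O(~review_shipment), not O(review_shipment)), so it does not yield O(~redact_inventory).
No premise or chain of K-axiom applications forces O(~redact_inventory), and none forces O(redact_inventory). So ~redact_inventory is neither obligatory nor forbidden under these norms.

Neither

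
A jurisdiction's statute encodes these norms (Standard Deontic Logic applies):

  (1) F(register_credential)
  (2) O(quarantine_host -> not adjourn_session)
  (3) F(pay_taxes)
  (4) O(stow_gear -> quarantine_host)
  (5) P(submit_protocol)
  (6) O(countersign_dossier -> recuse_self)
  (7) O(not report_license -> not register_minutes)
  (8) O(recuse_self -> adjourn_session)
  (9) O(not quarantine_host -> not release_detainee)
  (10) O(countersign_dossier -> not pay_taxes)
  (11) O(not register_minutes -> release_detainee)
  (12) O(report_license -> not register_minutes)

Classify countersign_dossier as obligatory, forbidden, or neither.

Forbidden

Premises 7 and 12 are O(not report_license -> not register_minutes) and O(report_license -> not register_minutes); every ideal world satisfies not report_license or report_license, so in either case not register_minutes holds — hence O(not register_minutes).
Applying K to premise 11 (O(not register_minutes -> release_detainee)) and O(not register_minutes) yields O(release_detainee).
Premise 9 is O(not quarantine_host -> not release_detainee); contrapositively O(release_detainee -> quarantine_host). Since O(release_detainee) holds, K gives O(quarantine_host).
With premise 2, O(quarantine_host -> not adjourn_session), the K-axiom yields O(not adjourn_session).
Premise 8, O(recuse_self -> adjourn_session), contraposes to O(not adjourn_session -> not recuse_self); with O(not adjourn_session) we get O(not recuse_self).
The contrapositive of premise 6 (O(countersign_dossier -> recuse_self)) is O(not recuse_self -> not countersign_dossier), and O(not recuse_self) is already established, so O(not countersign_dossier).
Premises 1, 3, 4, 5, 10 do not contribute to this derivation.
Thus O(not countersign_dossier), which is F(countersign_dossier): countersign_dossier is forbidden.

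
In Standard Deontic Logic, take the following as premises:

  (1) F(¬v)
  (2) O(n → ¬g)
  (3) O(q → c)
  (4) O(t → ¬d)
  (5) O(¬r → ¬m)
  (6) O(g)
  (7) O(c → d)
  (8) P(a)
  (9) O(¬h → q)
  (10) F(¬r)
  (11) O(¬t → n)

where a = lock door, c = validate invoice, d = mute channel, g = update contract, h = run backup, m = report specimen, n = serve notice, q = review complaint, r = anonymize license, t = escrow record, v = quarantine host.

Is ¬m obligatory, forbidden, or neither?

Neither

Premise 5 is O(¬r → ¬m), but O(¬r) is not derivable from the premises, so it does not yield O(¬m).
No premise or chain of K-axiom applications forces O(¬m), and none forces O(m). So ¬m is neither obligatory nor forbidden under these norms.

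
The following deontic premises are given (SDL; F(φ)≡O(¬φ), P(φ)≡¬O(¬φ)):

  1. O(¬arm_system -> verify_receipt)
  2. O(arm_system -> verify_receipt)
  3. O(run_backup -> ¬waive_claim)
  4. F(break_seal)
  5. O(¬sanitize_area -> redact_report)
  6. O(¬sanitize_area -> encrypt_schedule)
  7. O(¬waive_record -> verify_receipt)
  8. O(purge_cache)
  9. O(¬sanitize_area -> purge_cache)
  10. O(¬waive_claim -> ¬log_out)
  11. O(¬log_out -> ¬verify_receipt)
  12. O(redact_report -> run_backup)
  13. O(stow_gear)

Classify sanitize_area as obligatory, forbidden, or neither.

By case analysis on ¬arm_system: premise 1 gives O(¬arm_system -> verify_receipt) and premise 2 gives O(arm_system -> verify_receipt), so O(verify_receipt) either way.
The contrapositive of premise 11 (O(¬log_out -> ¬verify_receipt)) is O(verify_receipt -> log_out), and O(verify_receipt) is already established, so O(log_out).
Premise 10, O(¬waive_claim -> ¬log_out), contraposes to O(log_out -> waive_claim); with O(log_out) we get O(waive_claim).
Premise 3 is O(run_backup -> ¬waive_claim); contrapositively O(waive_claim -> ¬run_backup). Since O(waive_claim) holds, K gives O(¬run_backup).
The contrapositive of premise 12 (O(redact_report -> run_backup)) is O(¬run_backup -> ¬redact_report), and O(¬run_backup) is already established, so O(¬redact_report).
Premise 5, O(¬sanitize_area -> redact_report), contraposes to O(¬redact_report -> sanitize_area); with O(¬redact_report) we get O(sanitize_area).
Premises 4, 6, 7, 8, 9, 13 do not contribute to this derivation.
Hence sanitize_area is obligatory.

Obligatory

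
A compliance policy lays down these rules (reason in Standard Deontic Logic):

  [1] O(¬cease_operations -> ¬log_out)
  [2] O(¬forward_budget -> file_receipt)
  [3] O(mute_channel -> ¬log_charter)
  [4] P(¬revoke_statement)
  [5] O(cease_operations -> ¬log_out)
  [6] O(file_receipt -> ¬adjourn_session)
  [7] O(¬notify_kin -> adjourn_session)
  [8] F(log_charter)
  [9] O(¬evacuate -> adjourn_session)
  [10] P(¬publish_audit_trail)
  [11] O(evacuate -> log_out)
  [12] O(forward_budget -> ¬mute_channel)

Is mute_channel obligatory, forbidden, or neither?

Premises 1 and 5 cover both cases: O(¬cease_operations -> ¬log_out) and O(cease_operations -> ¬log_out). Since ¬cease_operations ∨ cease_operations is a tautology, O(¬log_out) follows.
The contrapositive of premise 11 (O(evacuate -> log_out)) is O(¬log_out -> ¬evacuate), and O(¬log_out) is already established, so O(¬evacuate).
From O(¬evacuate) and premise 9, O(¬evacuate -> adjourn_session), we obtain O(adjourn_session).
The contrapositive of premise 6 (O(file_receipt -> ¬adjourn_session)) is O(adjourn_session -> ¬file_receipt), and O(adjourn_session) is already established, so O(¬file_receipt).
The contrapositive of premise 2 (O(¬forward_budget -> file_receipt)) is O(¬file_receipt -> forward_budget), and O(¬file_receipt) is already established, so O(forward_budget).
Applying K to premise 12 (O(forward_budget -> ¬mute_channel)) and O(forward_budget) yields O(¬mute_channel).
Premises 3, 4, 7, 8, 10 do not contribute to this derivation.
Thus O(¬mute_channel), which is F(mute_channel): mute_channel is forbidden.

Forbidden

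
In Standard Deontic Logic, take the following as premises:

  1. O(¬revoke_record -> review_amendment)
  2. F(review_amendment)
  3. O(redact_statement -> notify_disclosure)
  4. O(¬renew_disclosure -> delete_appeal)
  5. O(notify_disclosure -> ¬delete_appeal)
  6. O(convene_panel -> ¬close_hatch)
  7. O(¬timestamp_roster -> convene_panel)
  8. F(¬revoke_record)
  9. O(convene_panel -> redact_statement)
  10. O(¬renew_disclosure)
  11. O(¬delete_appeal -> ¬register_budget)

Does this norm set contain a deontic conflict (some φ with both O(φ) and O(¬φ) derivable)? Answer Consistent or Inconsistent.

Premise 1 is O(¬revoke_record -> review_amendment), but O(¬revoke_record) is not derivable from the premises, so it does not yield O(review_amendment).
So O(review_amendment) is not derivable, and the apparent clash with O(¬review_amendment) does not arise.
A world satisfying every obligation exists (e.g. close_hatch=false, convene_panel=false, delete_appeal=true, notify_disclosure=false, redact_statement=false, register_budget=false, renew_disclosure=false, review_amendment=false, revoke_record=true, timestamp_roster=true); no atom is both obligatory and forbidden, so the set is consistent.

Consistent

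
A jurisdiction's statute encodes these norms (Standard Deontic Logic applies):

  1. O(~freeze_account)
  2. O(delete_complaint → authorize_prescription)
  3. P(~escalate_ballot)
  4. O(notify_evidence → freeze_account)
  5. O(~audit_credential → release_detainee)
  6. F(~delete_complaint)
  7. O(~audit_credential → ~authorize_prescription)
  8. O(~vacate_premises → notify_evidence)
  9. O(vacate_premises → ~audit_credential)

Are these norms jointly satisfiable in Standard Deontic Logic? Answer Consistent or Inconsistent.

Premise 6 is F(~delete_complaint), i.e. O(delete_complaint).
Premise 2 is O(delete_complaint → authorize_prescription); since O(delete_complaint), deontic closure gives O(authorize_prescription).
Premise 7 is O(~audit_credential → ~authorize_prescription); contrapositively O(authorize_prescription → audit_credential). Since O(authorize_prescription) holds, K gives O(audit_credential).
Premise 9 is O(vacate_premises → ~audit_credential); contrapositively O(audit_credential → ~vacate_premises). Since O(audit_credential) holds, K gives O(~vacate_premises).
Applying K to premise 8 (O(~vacate_premises → notify_evidence)) and O(~vacate_premises) yields O(notify_evidence).
Applying K to premise 4 (O(notify_evidence → freeze_account)) and O(notify_evidence) yields O(freeze_account).
However, premise 1 gives O(~freeze_account).
We now have both O(freeze_account) and O(~freeze_account) — freeze_account is simultaneously obligatory and forbidden, violating the D-axiom.

Inconsistent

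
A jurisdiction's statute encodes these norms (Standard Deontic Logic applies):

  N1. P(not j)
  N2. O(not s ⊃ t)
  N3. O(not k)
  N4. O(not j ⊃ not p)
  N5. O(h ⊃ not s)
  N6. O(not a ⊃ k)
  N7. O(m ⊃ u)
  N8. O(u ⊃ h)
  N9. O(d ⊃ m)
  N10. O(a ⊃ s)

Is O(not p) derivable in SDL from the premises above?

Premise 4 is O(not j ⊃ not p), but O(not j) is not derivable from the premises (the permission P(not j) asserts only not O(j), not O(not j)), so it does not yield O(not p).
No other premise forces O(not p). An ideal world satisfying every premise can still have not p false, so O(not p) is not derivable.

No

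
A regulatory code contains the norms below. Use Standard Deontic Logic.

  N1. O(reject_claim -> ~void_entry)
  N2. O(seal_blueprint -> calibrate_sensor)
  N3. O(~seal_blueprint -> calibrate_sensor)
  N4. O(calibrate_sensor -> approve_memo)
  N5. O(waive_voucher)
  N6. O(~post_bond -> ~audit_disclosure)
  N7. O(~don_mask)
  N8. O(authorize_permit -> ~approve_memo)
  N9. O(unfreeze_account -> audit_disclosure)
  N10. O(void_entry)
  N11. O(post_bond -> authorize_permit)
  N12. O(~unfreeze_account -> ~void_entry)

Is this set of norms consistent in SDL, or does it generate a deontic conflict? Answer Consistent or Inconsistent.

By case analysis on seal_blueprint: premise 2 gives O(seal_blueprint -> calibrate_sensor) and premise 3 gives O(~seal_blueprint -> calibrate_sensor), so O(calibrate_sensor) either way.
Premise 4 is O(calibrate_sensor -> approve_memo); since O(calibrate_sensor), deontic closure gives O(approve_memo).
Premise 8 is O(authorize_permit -> ~approve_memo); contrapositively O(approve_memo -> ~authorize_permit). Since O(approve_memo) holds, K gives O(~authorize_permit).
Premise 11, O(post_bond -> authorize_permit), contraposes to O(~authorize_permit -> ~post_bond); with O(~authorize_permit) we get O(~post_bond).
From O(~post_bond) and premise 6, O(~post_bond -> ~audit_disclosure), we obtain O(~audit_disclosure).
The contrapositive of premise 9 (O(unfreeze_account -> audit_disclosure)) is O(~audit_disclosure -> ~unfreeze_account), and O(~audit_disclosure) is already established, so O(~unfreeze_account).
With premise 12, O(~unfreeze_account -> ~void_entry), the K-axiom yields O(~void_entry).
However, premise 10 gives O(void_entry).
We now have both O(~void_entry) and O(void_entry) — void_entry is simultaneously obligatory and forbidden, violating the D-axiom.

Inconsistent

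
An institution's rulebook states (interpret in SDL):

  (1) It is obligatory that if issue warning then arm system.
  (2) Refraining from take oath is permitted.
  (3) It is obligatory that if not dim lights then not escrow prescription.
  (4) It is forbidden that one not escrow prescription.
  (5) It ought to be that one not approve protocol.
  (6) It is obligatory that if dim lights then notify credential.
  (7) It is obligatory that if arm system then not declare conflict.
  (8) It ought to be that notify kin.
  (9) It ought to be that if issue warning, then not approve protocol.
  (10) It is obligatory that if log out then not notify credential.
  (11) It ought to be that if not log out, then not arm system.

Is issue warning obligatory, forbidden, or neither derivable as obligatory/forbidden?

Forbidden

F(¬escrow_prescription) at premise 4 means O(escrow_prescription).
The contrapositive of premise 3 (O(¬dim_lights → ¬escrow_prescription)) is O(escrow_prescription → dim_lights), and O(escrow_prescription) is already established, so O(dim_lights).
With premise 6, O(dim_lights → notify_credential), the K-axiom yields O(notify_credential).
Premise 10 is O(log_out → ¬notify_credential); contrapositively O(notify_credential → ¬log_out). Since O(notify_credential) holds, K gives O(¬log_out).
Premise 11 is O(¬log_out → ¬arm_system); since O(¬log_out), deontic closure gives O(¬arm_system).
The contrapositive of premise 1 (O(issue_warning → arm_system)) is O(¬arm_system → ¬issue_warning), and O(¬arm_system) is already established, so O(¬issue_warning).
Premises 2, 5, 7, 8, 9 do not contribute to this derivation.
Thus O(¬issue_warning), which is F(issue_warning): issue_warning is forbidden.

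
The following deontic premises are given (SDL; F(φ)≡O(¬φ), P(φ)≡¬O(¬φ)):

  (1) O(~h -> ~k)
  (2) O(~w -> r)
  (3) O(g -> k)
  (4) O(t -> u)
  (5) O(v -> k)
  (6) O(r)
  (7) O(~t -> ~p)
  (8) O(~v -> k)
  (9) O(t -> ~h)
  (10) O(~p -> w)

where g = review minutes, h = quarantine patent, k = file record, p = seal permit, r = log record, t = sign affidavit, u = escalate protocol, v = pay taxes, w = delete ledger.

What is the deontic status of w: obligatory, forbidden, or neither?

Obligatory

Premises 5 and 8 are O(v -> k) and O(~v -> k); every ideal world satisfies v or ~v, so in either case k holds — hence O(k).
Premise 1, O(~h -> ~k), contraposes to O(k -> h); with O(k) we get O(h).
The contrapositive of premise 9 (O(t -> ~h)) is O(h -> ~t), and O(h) is already established, so O(~t).
Applying K to premise 7 (O(~t -> ~p)) and O(~t) yields O(~p).
Applying K to premise 10 (O(~p -> w)) and O(~p) yields O(w).
Premises 2, 3, 4, 6 do not contribute to this derivation.
Hence w is obligatory.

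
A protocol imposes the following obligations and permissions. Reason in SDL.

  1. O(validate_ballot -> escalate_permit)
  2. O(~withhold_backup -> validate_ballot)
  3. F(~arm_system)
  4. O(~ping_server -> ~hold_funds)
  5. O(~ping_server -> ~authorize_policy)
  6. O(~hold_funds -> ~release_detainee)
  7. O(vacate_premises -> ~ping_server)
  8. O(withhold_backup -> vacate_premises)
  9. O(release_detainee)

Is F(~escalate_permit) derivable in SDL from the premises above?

From premise 9 we have O(release_detainee).
Premise 6, O(~hold_funds -> ~release_detainee), contraposes to O(release_detainee -> hold_funds); with O(release_detainee) we get O(hold_funds).
Premise 4 is O(~ping_server -> ~hold_funds); contrapositively O(hold_funds -> ping_server). Since O(hold_funds) holds, K gives O(ping_server).
Premise 7 is O(vacate_premises -> ~ping_server); contrapositively O(ping_server -> ~vacate_premises). Since O(ping_server) holds, K gives O(~vacate_premises).
Premise 8, O(withhold_backup -> vacate_premises), contraposes to O(~vacate_premises -> ~withhold_backup); with O(~vacate_premises) we get O(~withhold_backup).
Applying K to premise 2 (O(~withhold_backup -> validate_ballot)) and O(~withhold_backup) yields O(validate_ballot).
Applying K to premise 1 (O(validate_ballot -> escalate_permit)) and O(validate_ballot) yields O(escalate_permit).
Premises 3, 5 do not contribute to this derivation.
So O(escalate_permit) holds, i.e. F(~escalate_permit). The claim follows.

Yes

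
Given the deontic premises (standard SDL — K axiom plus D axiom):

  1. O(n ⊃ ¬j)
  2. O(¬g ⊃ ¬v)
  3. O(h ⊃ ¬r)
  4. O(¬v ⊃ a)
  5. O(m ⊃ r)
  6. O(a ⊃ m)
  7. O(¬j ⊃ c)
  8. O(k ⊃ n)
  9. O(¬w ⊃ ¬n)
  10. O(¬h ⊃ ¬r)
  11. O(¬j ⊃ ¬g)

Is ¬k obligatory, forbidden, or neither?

Obligatory

By case analysis on h: premise 3 gives O(h ⊃ ¬r) and premise 10 gives O(¬h ⊃ ¬r), so O(¬r) either way.
Premise 5, O(m ⊃ r), contraposes to O(¬r ⊃ ¬m); with O(¬r) we get O(¬m).
Premise 6 is O(a ⊃ m); contrapositively O(¬m ⊃ ¬a). Since O(¬m) holds, K gives O(¬a).
The contrapositive of premise 4 (O(¬v ⊃ a)) is O(¬a ⊃ v), and O(¬a) is already established, so O(v).
Premise 2, O(¬g ⊃ ¬v), contraposes to O(v ⊃ g); with O(v) we get O(g).
Premise 11 is O(¬j ⊃ ¬g); contrapositively O(g ⊃ j). Since O(g) holds, K gives O(j).
The contrapositive of premise 1 (O(n ⊃ ¬j)) is O(j ⊃ ¬n), and O(j) is already established, so O(¬n).
The contrapositive of premise 8 (O(k ⊃ n)) is O(¬n ⊃ ¬k), and O(¬n) is already established, so O(¬k).
Premises 7, 9 do not contribute to this derivation.
Hence ¬k is obligatory.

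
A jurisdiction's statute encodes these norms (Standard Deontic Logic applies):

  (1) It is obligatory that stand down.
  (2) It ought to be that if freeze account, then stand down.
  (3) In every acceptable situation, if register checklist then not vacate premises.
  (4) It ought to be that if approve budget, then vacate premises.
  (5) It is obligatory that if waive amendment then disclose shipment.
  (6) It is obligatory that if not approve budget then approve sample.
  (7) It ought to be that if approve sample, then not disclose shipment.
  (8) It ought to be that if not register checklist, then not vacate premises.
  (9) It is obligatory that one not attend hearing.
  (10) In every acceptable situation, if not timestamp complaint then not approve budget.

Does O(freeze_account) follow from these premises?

No

Premise 2 is O(freeze_account → stand_down); even if O(stand_down) held, inferring O(freeze_account) would be affirming the consequent — invalid.
No other premise forces O(freeze_account). An ideal world satisfying every premise can still have freeze_account false, so O(freeze_account) is not derivable.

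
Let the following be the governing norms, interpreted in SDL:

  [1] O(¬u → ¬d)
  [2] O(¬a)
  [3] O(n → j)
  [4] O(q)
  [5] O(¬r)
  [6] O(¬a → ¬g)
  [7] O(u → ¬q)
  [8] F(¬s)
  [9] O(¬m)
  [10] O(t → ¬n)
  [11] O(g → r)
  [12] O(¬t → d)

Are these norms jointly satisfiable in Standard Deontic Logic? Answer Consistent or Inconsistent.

Premise 11 is O(g → r), but O(g) is not derivable from the premises, so it does not yield O(r).
So O(r) is not derivable, and the apparent clash with O(¬r) does not arise.
A world satisfying every obligation exists (e.g. a=false, d=false, g=false, j=false, m=false, n=false, q=true, r=false, s=true, t=true, u=false); no atom is both obligatory and forbidden, so the set is consistent.

Consistent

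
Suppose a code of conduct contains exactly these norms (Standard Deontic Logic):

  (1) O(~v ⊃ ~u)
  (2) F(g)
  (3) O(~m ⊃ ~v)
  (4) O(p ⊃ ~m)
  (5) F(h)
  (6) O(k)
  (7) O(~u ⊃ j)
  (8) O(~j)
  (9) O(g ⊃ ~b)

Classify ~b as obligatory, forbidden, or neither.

Neither

Premise 9 is O(g ⊃ ~b), but O(g) is not derivable from the premises, so it does not yield O(~b).
No premise or chain of K-axiom applications forces O(~b), and none forces O(b). So ~b is neither obligatory nor forbidden under these norms.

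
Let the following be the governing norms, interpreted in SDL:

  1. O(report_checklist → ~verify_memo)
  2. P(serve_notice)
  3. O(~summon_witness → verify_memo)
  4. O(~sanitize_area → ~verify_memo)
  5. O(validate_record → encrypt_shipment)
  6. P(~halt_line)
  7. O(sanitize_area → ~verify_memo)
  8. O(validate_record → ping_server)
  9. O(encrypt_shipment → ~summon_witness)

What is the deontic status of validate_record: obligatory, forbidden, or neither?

Forbidden

Premises 7 and 4 are O(sanitize_area → ~verify_memo) and O(~sanitize_area → ~verify_memo); every ideal world satisfies sanitize_area or ~sanitize_area, so in either case ~verify_memo holds — hence O(~verify_memo).
Premise 3 is O(~summon_witness → verify_memo); contrapositively O(~verify_memo → summon_witness). Since O(~verify_memo) holds, K gives O(summon_witness).
The contrapositive of premise 9 (O(encrypt_shipment → ~summon_witness)) is O(summon_witness → ~encrypt_shipment), and O(summon_witness) is already established, so O(~encrypt_shipment).
Premise 5, O(validate_record → encrypt_shipment), contraposes to O(~encrypt_shipment → ~validate_record); with O(~encrypt_shipment) we get O(~validate_record).
Premises 1, 2, 6, 8 do not contribute to this derivation.
Thus O(~validate_record), which is F(validate_record): validate_record is forbidden.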